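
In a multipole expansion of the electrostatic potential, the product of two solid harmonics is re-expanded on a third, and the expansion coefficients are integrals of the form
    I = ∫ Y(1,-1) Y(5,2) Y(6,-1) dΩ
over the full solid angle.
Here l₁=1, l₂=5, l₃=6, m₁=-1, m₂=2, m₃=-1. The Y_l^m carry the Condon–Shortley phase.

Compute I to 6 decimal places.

-0.129207

Rules hold: Σm=0, L=12 even, 4≤6≤6.
N = 3·11·13 = 429
Δ = 0!·2!·10!/13! = 1/858
Racah Σ t=0..0: t=0:+1/14400 = 1/14400
⇒ 3j(1 5 6; 0 0 0)² = 6/143, sgn +1
Racah Σ t=0..0: t=0:+1/60480 = 1/60480
⇒ 3j(1 5 6; -1 2 -1)² = 5/429, sgn -1
4πI² = N·(3j₀)²·(3jₘ)² = 30/143
I = -1·√(0.20979/4π) = -0.12920749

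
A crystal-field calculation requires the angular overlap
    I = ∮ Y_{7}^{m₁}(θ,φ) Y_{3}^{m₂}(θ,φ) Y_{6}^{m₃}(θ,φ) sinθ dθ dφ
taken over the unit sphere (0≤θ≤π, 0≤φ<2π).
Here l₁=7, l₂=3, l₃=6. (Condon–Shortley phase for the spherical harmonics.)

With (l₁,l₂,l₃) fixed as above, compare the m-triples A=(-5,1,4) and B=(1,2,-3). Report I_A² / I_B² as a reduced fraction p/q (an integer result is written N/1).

Same 7,3,6: normalisation and zero-m 3j drop out of the ratio.
A: Δ: 4! 10! 2! / 17! → 1/2042040; sum: t=2:+1/29030400 t=3:−1/2177280 t=4:+1/3870720 = -29/174182400; 3j²(7 3 6; -5 1 4) = Δ·Π!·Σ² = 841/185640  (sign -1)
B: Δ: 4! 10! 2! / 17! → 1/2042040; sum: t=3:−1/362880 t=4:+1/1935360 = -13/5806080; 3j²(7 3 6; 1 2 -3) = Δ·Π!·Σ² = 195/10472  (sign +1)
I_A²/I_B² = (841/185640)/(195/10472) = 9251/38025

9251/38025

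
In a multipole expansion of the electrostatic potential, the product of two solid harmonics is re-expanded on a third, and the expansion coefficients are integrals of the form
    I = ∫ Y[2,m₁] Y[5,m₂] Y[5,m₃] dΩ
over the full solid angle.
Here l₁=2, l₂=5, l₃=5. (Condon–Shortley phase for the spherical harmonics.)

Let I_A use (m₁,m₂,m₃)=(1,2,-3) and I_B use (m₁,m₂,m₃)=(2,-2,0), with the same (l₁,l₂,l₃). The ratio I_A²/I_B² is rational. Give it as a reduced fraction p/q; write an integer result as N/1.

5/7

Same 2,5,5: normalisation and zero-m 3j drop out of the ratio.
A: Δ: 2! 2! 8! / 13! → 1/38610; sum: t=0:+1/10080 t=1:−1/2880 = -1/4032; 3j²(2 5 5; 1 2 -3) = Δ·Π!·Σ² = 10/429  (sign -1)
B: Δ: 2! 2! 8! / 13! → 1/38610; sum: t=0:+1/2880 = 1/2880; 3j²(2 5 5; 2 -2 0) = Δ·Π!·Σ² = 14/429  (sign -1)
I_A²/I_B² = (10/429)/(14/429) = 5/7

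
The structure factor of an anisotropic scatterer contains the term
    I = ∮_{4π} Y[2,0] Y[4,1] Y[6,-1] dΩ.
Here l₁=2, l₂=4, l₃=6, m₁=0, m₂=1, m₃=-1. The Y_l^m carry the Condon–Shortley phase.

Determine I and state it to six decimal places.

-0.230476

Checks pass: Σm=0; 12 even; l₃=6∈[2,6].
(2·2+1)(2·4+1)(2·6+1) = 585
Δ: 0! 4! 8! / 13! → 1/6435
sum: t=0:+1/2304 = 1/2304
3j²(2 4 6; 0 0 0) = Δ·Π!·Σ² = 5/143  (sign +1)
sum: t=0:+1/2880 = 1/2880
3j²(2 4 6; 0 1 -1) = Δ·Π!·Σ² = 14/429  (sign -1)
combine: 4πI² = 585·5/143·14/429 = 1050/1573
take √, sign -1: I = -0.23047581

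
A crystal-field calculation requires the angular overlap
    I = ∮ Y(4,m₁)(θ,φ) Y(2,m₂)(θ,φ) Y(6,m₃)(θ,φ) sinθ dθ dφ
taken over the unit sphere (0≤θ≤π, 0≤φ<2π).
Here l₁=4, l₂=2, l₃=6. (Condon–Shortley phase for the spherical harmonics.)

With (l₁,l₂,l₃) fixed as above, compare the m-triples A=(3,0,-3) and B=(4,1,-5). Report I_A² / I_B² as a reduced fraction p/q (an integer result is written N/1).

l's match ⇒ only the (l;m) 3-j factors differ between A and B.
A: triangle coeff Δ(4,2,6) = 1/6435; Σ_t [0,0]: t=0:+1/20160 = 1/20160; (3j)²=12/715 [(4 2 6; 3 0 -3)], sign=-1
B: triangle coeff Δ(4,2,6) = 1/6435; Σ_t [0,0]: t=0:+1/241920 = 1/241920; (3j)²=1/39 [(4 2 6; 4 1 -5)], sign=-1
I_A²/I_B² = (12/715)/(1/39) = 36/55

36/55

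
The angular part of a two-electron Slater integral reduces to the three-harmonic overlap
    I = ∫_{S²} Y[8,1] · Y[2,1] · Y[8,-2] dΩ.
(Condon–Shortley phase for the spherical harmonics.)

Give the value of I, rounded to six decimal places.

0.068038

m-sum 0 ✓  L=18 even ✓  6≤8≤10 ✓
Π(2lᵢ+1) = 17×5×17 = 1445
triangle coeff Δ(8,2,8) = 1/348840
Σ_t [0,2]: t=0:+1/116121600 t=1:−1/25401600 t=2:+1/116121600 = -1/45158400
(3j)²=24/1615 [(8 2 8; 0 0 0)], sign=-1
Σ_t [1,2]: t=1:−1/58060800 t=2:+1/87091200 = -1/174182400
(3j)²=7/2584 [(8 2 8; 1 1 -2)], sign=-1
⇒ 4πI² = 21/361
I = (+1)√(21/361/(4π)) = 0.06803793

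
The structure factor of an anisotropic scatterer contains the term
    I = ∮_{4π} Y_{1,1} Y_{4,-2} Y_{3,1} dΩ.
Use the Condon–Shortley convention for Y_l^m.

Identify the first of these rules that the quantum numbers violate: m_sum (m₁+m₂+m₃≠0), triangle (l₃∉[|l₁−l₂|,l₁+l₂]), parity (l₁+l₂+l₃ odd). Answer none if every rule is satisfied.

azimuthal sum: 1 − 2 + 1 = 0  ✓
3 ≤ 3 ≤ 5 (triangle on l)  ✓
L = 1 + 4 + 3 = 8 (even)  ✓

none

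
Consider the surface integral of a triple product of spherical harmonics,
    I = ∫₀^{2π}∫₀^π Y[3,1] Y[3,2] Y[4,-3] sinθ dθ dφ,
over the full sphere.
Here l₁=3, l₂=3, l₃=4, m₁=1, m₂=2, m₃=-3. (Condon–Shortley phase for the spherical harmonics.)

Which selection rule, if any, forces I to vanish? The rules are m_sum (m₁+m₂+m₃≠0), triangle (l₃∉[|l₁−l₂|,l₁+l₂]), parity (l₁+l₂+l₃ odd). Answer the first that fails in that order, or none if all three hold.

none

Σmᵢ = 0  ✓
l₃∈[|l₁−l₂|,l₁+l₂]=[0,6], have l₃=4  ✓
Σlᵢ = 10 ⇒ even  ✓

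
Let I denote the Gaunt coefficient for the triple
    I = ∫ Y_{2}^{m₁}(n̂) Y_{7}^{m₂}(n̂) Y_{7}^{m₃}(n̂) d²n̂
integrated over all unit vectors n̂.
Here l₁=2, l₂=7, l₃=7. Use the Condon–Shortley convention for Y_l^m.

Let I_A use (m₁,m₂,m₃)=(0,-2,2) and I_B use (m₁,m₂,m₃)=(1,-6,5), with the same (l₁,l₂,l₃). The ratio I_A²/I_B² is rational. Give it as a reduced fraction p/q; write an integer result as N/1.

16/39

l's match ⇒ only the (l;m) 3-j factors differ between A and B.
A: triangle coeff Δ(2,7,7) = 1/185640; Σ_t [0,2]: t=0:+1/2419200 t=1:−1/967680 t=2:+1/8709120 = -11/21772800; (3j)²=242/23205 [(2 7 7; 0 -2 2)], sign=+1
B: triangle coeff Δ(2,7,7) = 1/185640; Σ_t [0,1]: t=0:+1/79833600 t=1:−1/958003200 = 1/87091200; (3j)²=121/4760 [(2 7 7; 1 -6 5)], sign=+1
I_A²/I_B² = (242/23205)/(121/4760) = 16/39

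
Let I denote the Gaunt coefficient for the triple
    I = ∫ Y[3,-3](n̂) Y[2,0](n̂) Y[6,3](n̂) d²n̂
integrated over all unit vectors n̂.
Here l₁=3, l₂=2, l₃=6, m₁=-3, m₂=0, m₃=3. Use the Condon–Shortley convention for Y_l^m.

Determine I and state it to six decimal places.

0.000000

l₃=6 ∉ [1,5] — triangle fails ⇒ I = 0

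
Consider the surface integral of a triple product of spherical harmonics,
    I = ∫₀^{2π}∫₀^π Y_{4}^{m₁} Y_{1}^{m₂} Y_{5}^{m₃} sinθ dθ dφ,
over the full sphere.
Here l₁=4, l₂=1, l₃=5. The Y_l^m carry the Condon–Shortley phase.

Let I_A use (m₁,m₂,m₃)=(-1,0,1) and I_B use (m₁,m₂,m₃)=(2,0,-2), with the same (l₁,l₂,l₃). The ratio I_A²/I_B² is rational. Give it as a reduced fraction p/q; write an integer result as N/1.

Shared (l₁,l₂,l₃)=(4,1,5): N and (l;000)² cancel in I_A²/I_B².
A: Δ = 0!·8!·2!/11! = 1/495; Racah Σ t=0..0: t=0:+1/720 = 1/720; ⇒ 3j(4 1 5; -1 0 1)² = 8/165, sgn +1
B: Δ = 0!·8!·2!/11! = 1/495; Racah Σ t=0..0: t=0:+1/1440 = 1/1440; ⇒ 3j(4 1 5; 2 0 -2)² = 7/165, sgn -1
I_A²/I_B² = (8/165)/(7/165) = 8/7

8/7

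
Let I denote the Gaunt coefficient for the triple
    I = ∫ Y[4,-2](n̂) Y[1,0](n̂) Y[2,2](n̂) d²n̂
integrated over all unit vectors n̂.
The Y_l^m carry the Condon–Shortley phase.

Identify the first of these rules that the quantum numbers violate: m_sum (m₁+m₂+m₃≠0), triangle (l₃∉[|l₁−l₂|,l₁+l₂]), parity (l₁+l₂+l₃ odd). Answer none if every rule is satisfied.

triangle

Σmᵢ = 0  ✓
l₃∈[|l₁−l₂|,l₁+l₂]=[3,5], have l₃=2  ✗
Σlᵢ = 7 ⇒ odd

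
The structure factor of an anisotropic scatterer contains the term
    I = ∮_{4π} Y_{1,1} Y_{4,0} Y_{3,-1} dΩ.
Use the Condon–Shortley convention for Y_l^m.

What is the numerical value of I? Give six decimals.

Checks pass: Σm=0; 8 even; l₃=3∈[3,5].
(2·1+1)(2·4+1)(2·3+1) = 189
Δ: 2! 0! 6! / 9! → 1/252
sum: t=1:−1/36 = -1/36
3j²(1 4 3; 0 0 0) = Δ·Π!·Σ² = 4/63  (sign +1)
sum: t=0:+1/96 = 1/96
3j²(1 4 3; 1 0 -1) = Δ·Π!·Σ² = 1/42  (sign +1)
combine: 4πI² = 189·4/63·1/42 = 2/7
take √, sign +1: I = 0.15078601

0.150786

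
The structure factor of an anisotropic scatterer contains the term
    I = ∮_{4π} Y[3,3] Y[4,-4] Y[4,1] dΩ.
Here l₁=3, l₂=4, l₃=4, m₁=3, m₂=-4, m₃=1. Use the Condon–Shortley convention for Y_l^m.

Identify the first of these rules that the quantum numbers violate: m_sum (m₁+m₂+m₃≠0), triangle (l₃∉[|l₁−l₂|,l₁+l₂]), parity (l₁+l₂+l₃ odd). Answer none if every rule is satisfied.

parity

m₁+m₂+m₃ = 3 − 4 + 1 = 0  ✓
triangle: |3−4|=1 ≤ l₃=4 ≤ 3+4=7  ✓
parity: l₁+l₂+l₃ = 11 is odd  ✗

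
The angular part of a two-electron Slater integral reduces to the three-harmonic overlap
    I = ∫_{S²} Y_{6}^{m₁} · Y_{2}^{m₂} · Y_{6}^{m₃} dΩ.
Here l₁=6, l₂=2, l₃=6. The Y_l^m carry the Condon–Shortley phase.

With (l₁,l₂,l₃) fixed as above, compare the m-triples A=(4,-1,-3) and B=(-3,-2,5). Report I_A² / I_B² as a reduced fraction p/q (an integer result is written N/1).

l's match ⇒ only the (l;m) 3-j factors differ between A and B.
A: triangle coeff Δ(6,2,6) = 1/90090; Σ_t [0,1]: t=0:+1/161280 t=1:−1/725760 = 1/207360; (3j)²=7/286 [(6 2 6; 4 -1 -3)], sign=-1
B: triangle coeff Δ(6,2,6) = 1/90090; Σ_t [0,0]: t=0:+1/1451520 = 1/1451520; (3j)²=1/91 [(6 2 6; -3 -2 5)], sign=-1
I_A²/I_B² = (7/286)/(1/91) = 49/22

49/22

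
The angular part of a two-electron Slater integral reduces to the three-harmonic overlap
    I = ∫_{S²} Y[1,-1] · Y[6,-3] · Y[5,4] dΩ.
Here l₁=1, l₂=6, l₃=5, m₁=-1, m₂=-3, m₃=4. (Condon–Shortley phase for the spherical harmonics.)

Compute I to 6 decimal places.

-0.070770

m-sum 0 ✓  L=12 even ✓  5≤5≤7 ✓
Π(2lᵢ+1) = 3×13×11 = 429
triangle coeff Δ(1,6,5) = 1/858
Σ_t [1,1]: t=1:−1/14400 = -1/14400
(3j)²=6/143 [(1 6 5; 0 0 0)], sign=+1
Σ_t [2,2]: t=2:+1/725760 = 1/725760
(3j)²=1/286 [(1 6 5; -1 -3 4)], sign=-1
⇒ 4πI² = 9/143
I = (-1)√(9/143/(4π)) = -0.07076985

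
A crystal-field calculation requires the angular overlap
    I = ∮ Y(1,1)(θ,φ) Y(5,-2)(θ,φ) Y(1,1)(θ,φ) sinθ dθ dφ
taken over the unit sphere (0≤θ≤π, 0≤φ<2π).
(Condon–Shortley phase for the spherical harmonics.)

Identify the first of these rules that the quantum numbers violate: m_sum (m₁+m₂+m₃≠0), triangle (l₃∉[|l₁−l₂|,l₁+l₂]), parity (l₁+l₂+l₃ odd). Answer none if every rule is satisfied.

triangle

m₁+m₂+m₃ = 1 − 2 + 1 = 0  ✓
triangle: |1−5|=4 ≤ l₃=1 ≤ 1+5=6  ✗
parity: l₁+l₂+l₃ = 7 is odd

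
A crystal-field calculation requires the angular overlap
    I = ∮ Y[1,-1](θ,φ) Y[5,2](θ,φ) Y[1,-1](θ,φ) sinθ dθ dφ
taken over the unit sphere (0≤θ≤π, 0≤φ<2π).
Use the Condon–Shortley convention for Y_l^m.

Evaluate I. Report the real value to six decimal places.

0.000000

|1−5|≤1≤1+5 violated ⇒ I = 0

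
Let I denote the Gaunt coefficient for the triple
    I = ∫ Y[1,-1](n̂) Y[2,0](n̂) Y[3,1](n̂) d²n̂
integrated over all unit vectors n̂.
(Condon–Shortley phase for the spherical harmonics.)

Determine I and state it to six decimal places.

m-sum 0 ✓  L=6 even ✓  1≤3≤3 ✓
Π(2lᵢ+1) = 3×5×7 = 105
triangle coeff Δ(1,2,3) = 1/105
Σ_t [0,0]: t=0:+1/4 = 1/4
(3j)²=3/35 [(1 2 3; 0 0 0)], sign=-1
Σ_t [0,0]: t=0:+1/8 = 1/8
(3j)²=2/35 [(1 2 3; -1 0 1)], sign=+1
⇒ 4πI² = 18/35
I = (-1)√(18/35/(4π)) = -0.20230066

-0.202301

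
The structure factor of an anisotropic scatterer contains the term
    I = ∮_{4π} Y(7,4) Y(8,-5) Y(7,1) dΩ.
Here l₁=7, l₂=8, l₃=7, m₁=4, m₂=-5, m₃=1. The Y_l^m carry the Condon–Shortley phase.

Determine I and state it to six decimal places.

0.119600

Rules hold: Σm=0, L=22 even, 1≤7≤15.
N = 15·17·15 = 3825
Δ = 8!·6!·8!/23! = 1/22086194130
Racah Σ t=1..7: t=1:−1/18289152000 t=2:+1/248832000 t=3:−1/24883200 t=4:+1/11943936 t=5:−1/24883200 t=6:+1/248832000 t=7:−1/18289152000 = 11/975421440
⇒ 3j(7 8 7; 0 0 0)² = 1750/289731, sgn -1
Racah Σ t=0..3: t=0:+1/1045094400 t=1:−1/348364800 t=2:+1/870912000 t=3:−1/20901888000 = -17/20901888000
⇒ 3j(7 8 7; 4 -5 1)² = 17/2185, sgn -1
4πI² = N·(3j₀)²·(3jₘ)² = 446250/2482597
I = +1·√(0.179751/4π) = 0.11959997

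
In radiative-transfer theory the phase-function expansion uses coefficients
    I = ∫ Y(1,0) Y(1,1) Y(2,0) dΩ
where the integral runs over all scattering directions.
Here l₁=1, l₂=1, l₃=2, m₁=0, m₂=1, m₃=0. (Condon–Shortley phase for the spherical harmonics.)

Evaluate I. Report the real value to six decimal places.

0.000000

0 + 1 + 0 = 1 ≠ 0: azimuthal integral kills it; I = 0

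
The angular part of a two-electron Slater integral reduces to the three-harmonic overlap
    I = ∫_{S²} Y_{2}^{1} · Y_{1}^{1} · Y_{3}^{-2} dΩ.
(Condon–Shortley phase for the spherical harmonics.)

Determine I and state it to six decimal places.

0.261169

Rules hold: Σm=0, L=6 even, 1≤3≤3.
N = 5·3·7 = 105
Δ = 0!·4!·2!/7! = 1/105
Racah Σ t=0..0: t=0:+1/4 = 1/4
⇒ 3j(2 1 3; 0 0 0)² = 3/35, sgn -1
Racah Σ t=0..0: t=0:+1/12 = 1/12
⇒ 3j(2 1 3; 1 1 -2)² = 2/21, sgn -1
4πI² = N·(3j₀)²·(3jₘ)² = 6/7
I = +1·√(0.857143/4π) = 0.26116903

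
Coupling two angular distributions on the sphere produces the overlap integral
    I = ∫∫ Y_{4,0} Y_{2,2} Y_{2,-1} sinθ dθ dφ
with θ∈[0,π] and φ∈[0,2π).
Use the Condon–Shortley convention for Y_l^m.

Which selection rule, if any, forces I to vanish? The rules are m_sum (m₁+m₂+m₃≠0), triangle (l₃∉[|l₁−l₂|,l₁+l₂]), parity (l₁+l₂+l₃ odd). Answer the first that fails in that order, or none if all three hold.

Σmᵢ = 1  ✗
l₃∈[|l₁−l₂|,l₁+l₂]=[2,6], have l₃=2
Σlᵢ = 8 ⇒ even

m_sum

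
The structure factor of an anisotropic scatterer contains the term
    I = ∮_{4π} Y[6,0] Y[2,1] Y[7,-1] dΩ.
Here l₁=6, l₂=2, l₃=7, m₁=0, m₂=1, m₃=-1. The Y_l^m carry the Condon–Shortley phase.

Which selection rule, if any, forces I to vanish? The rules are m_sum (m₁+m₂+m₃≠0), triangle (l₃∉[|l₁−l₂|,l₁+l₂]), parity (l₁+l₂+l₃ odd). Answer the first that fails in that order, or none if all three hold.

m₁+m₂+m₃ = 0 + 1 − 1 = 0  ✓
triangle: |6−2|=4 ≤ l₃=7 ≤ 6+2=8  ✓
parity: l₁+l₂+l₃ = 15 is odd  ✗

parity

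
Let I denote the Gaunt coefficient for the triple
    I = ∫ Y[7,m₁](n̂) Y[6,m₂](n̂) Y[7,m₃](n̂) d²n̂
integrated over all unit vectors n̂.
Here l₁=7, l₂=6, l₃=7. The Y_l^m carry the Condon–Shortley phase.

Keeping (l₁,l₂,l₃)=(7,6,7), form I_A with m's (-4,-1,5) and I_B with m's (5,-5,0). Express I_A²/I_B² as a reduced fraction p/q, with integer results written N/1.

l's match ⇒ only the (l;m) 3-j factors differ between A and B.
A: triangle coeff Δ(7,6,7) = 1/2444321880; Σ_t [3,5]: t=3:−1/69672960 t=4:+1/29030400 t=5:−1/124416000 = 1/82944000; (3j)²=693/83980 [(7 6 7; -4 -1 5)], sign=+1
B: triangle coeff Δ(7,6,7) = 1/2444321880; Σ_t [0,1]: t=0:+1/124416000 t=1:−1/435456000 = 1/174182400; (3j)²=55/4199 [(7 6 7; 5 -5 0)], sign=-1
I_A²/I_B² = (693/83980)/(55/4199) = 63/100

63/100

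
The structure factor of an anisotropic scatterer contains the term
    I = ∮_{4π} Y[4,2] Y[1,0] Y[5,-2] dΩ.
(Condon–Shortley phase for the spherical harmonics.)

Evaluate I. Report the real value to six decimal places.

0.225034

Checks pass: Σm=0; 10 even; l₃=5∈[3,5].
(2·4+1)(2·1+1)(2·5+1) = 297
Δ: 0! 8! 2! / 11! → 1/495
sum: t=0:+1/576 = 1/576
3j²(4 1 5; 0 0 0) = Δ·Π!·Σ² = 5/99  (sign -1)
sum: t=0:+1/1440 = 1/1440
3j²(4 1 5; 2 0 -2) = Δ·Π!·Σ² = 7/165  (sign -1)
combine: 4πI² = 297·5/99·7/165 = 7/11
take √, sign +1: I = 0.22503380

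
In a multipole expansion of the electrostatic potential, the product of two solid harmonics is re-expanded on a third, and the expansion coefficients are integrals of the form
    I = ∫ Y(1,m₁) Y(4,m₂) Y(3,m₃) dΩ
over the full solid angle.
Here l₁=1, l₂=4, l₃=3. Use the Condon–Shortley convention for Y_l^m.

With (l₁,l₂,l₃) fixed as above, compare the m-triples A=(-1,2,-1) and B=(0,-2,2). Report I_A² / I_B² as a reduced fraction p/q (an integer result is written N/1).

l's match ⇒ only the (l;m) 3-j factors differ between A and B.
A: triangle coeff Δ(1,4,3) = 1/252; Σ_t [2,2]: t=2:+1/96 = 1/96; (3j)²=5/84 [(1 4 3; -1 2 -1)], sign=+1
B: triangle coeff Δ(1,4,3) = 1/252; Σ_t [1,1]: t=1:−1/120 = -1/120; (3j)²=1/21 [(1 4 3; 0 -2 2)], sign=+1
I_A²/I_B² = (5/84)/(1/21) = 5/4

5/4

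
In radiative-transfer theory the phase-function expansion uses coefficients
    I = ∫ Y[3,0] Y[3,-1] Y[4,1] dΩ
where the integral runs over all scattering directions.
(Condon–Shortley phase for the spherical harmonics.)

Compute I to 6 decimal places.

Rules hold: Σm=0, L=10 even, 0≤4≤6.
N = 7·7·9 = 441
Δ = 2!·4!·4!/11! = 1/34650
Racah Σ t=0..2: t=0:+1/72 t=1:−1/16 t=2:+1/72 = -5/144
⇒ 3j(3 3 4; 0 0 0)² = 2/77, sgn -1
Racah Σ t=0..2: t=0:+1/48 t=1:−1/24 t=2:+1/288 = -5/288
⇒ 3j(3 3 4; 0 -1 1)² = 5/462, sgn +1
4πI² = N·(3j₀)²·(3jₘ)² = 15/121
I = -1·√(0.123967/4π) = -0.09932258

-0.099323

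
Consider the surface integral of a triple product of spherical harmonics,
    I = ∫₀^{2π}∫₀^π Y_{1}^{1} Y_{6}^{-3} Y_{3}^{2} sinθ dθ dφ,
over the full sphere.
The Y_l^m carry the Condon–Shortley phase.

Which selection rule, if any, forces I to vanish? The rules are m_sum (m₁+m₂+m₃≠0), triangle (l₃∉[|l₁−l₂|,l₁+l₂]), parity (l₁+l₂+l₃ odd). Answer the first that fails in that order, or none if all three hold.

triangle

m₁+m₂+m₃ = 1 − 3 + 2 = 0  ✓
triangle: |1−6|=5 ≤ l₃=3 ≤ 1+6=7  ✗
parity: l₁+l₂+l₃ = 10 is even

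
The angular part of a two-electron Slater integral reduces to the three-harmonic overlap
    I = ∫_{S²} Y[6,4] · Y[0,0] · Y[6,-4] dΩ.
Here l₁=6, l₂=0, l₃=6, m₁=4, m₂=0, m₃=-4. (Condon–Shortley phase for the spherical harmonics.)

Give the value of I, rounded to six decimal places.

0.282095

Rules hold: Σm=0, L=12 even, 6≤6≤6.
N = 13·1·13 = 169
Δ = 0!·12!·0!/13! = 1/13
Racah Σ t=0..0: t=0:+1/518400 = 1/518400
⇒ 3j(6 0 6; 0 0 0)² = 1/13, sgn +1
Racah Σ t=0..0: t=0:+1/7257600 = 1/7257600
⇒ 3j(6 0 6; 4 0 -4)² = 1/13, sgn +1
4πI² = N·(3j₀)²·(3jₘ)² = 1/1
I = +1·√(1/4π) = 0.28209479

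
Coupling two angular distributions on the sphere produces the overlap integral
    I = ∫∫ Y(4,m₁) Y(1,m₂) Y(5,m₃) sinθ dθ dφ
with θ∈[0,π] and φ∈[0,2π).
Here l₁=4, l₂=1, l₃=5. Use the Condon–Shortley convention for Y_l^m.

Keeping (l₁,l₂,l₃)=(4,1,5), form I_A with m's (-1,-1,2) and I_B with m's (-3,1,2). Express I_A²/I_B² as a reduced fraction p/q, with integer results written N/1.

l's match ⇒ only the (l;m) 3-j factors differ between A and B.
A: triangle coeff Δ(4,1,5) = 1/495; Σ_t [0,0]: t=0:+1/1440 = 1/1440; (3j)²=7/165 [(4 1 5; -1 -1 2)], sign=-1
B: triangle coeff Δ(4,1,5) = 1/495; Σ_t [0,0]: t=0:+1/10080 = 1/10080; (3j)²=1/165 [(4 1 5; -3 1 2)], sign=-1
I_A²/I_B² = (7/165)/(1/165) = 7/1

7/1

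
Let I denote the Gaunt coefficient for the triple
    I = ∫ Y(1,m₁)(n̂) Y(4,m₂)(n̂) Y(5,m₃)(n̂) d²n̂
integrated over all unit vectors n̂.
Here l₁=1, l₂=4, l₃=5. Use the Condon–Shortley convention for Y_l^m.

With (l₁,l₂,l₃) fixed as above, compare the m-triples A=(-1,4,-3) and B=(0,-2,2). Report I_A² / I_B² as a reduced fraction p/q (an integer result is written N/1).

l's match ⇒ only the (l;m) 3-j factors differ between A and B.
A: triangle coeff Δ(1,4,5) = 1/495; Σ_t [0,0]: t=0:+1/80640 = 1/80640; (3j)²=1/495 [(1 4 5; -1 4 -3)], sign=+1
B: triangle coeff Δ(1,4,5) = 1/495; Σ_t [0,0]: t=0:+1/1440 = 1/1440; (3j)²=7/165 [(1 4 5; 0 -2 2)], sign=-1
I_A²/I_B² = (1/495)/(7/165) = 1/21

1/21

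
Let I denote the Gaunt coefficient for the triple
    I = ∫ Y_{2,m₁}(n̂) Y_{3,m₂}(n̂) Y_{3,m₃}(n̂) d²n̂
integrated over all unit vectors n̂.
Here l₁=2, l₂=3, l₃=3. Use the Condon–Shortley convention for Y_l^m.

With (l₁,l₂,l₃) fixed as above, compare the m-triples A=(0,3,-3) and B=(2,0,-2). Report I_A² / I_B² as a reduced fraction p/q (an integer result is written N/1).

5/4

Shared (l₁,l₂,l₃)=(2,3,3): N and (l;000)² cancel in I_A²/I_B².
A: Δ = 2!·2!·4!/9! = 1/3780; Racah Σ t=2..2: t=2:+1/96 = 1/96; ⇒ 3j(2 3 3; 0 3 -3)² = 5/84, sgn +1
B: Δ = 2!·2!·4!/9! = 1/3780; Racah Σ t=0..0: t=0:+1/24 = 1/24; ⇒ 3j(2 3 3; 2 0 -2)² = 1/21, sgn -1
I_A²/I_B² = (5/84)/(1/21) = 5/4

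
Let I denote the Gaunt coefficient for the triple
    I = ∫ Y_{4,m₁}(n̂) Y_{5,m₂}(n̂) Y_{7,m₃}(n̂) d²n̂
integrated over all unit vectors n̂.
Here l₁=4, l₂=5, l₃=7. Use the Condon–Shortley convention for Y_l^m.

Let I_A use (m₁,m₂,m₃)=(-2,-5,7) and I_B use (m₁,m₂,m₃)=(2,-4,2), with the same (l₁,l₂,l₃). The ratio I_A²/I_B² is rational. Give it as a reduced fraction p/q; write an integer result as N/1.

Shared (l₁,l₂,l₃)=(4,5,7): N and (l;000)² cancel in I_A²/I_B².
A: Δ = 2!·6!·8!/17! = 1/6126120; Racah Σ t=0..0: t=0:+1/58060800 = 1/58060800; ⇒ 3j(4 5 7; -2 -5 7)² = 3/136, sgn +1
B: Δ = 2!·6!·8!/17! = 1/6126120; Racah Σ t=0..1: t=0:+1/483840 t=1:−1/4838400 = 1/537600; ⇒ 3j(4 5 7; 2 -4 2)² = 2187/170170, sgn -1
I_A²/I_B² = (3/136)/(2187/170170) = 5005/2916

5005/2916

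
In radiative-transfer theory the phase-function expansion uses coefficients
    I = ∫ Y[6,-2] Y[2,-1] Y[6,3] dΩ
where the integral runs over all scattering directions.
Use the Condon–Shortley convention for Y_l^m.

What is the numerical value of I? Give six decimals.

-0.140463

Rules hold: Σm=0, L=14 even, 4≤6≤8.
N = 13·5·13 = 845
Δ = 2!·10!·2!/15! = 1/90090
Racah Σ t=0..2: t=0:+1/69120 t=1:−1/14400 t=2:+1/69120 = -7/172800
⇒ 3j(6 2 6; 0 0 0)² = 14/715, sgn -1
Racah Σ t=0..1: t=0:+1/161280 t=1:−1/60480 = -1/96768
⇒ 3j(6 2 6; -2 -1 3)² = 15/1001, sgn +1
4πI² = N·(3j₀)²·(3jₘ)² = 30/121
I = -1·√(0.247934/4π) = -0.14046335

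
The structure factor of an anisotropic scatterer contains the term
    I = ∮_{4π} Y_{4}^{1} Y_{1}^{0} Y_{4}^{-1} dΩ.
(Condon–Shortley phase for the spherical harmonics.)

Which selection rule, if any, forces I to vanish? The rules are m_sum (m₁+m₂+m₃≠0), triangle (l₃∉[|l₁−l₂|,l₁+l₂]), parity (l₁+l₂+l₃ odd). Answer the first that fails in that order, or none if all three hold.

parity

m₁+m₂+m₃ = 1 + 0 − 1 = 0  ✓
triangle: |4−1|=3 ≤ l₃=4 ≤ 4+1=5  ✓
parity: l₁+l₂+l₃ = 9 is odd  ✗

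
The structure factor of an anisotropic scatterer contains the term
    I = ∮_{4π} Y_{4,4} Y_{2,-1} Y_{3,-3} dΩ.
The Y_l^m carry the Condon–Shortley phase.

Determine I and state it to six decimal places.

0.000000

l₁+l₂+l₃=9 is odd: 3j(l;000)=0 ⇒ I=0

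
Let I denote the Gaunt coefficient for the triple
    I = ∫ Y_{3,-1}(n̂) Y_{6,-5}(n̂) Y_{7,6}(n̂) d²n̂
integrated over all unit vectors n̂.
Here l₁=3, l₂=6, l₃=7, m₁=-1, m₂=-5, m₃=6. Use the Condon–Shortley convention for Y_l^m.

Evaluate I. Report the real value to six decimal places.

-0.034007

m-sum 0 ✓  L=16 even ✓  3≤7≤9 ✓
Π(2lᵢ+1) = 7×13×15 = 1365
triangle coeff Δ(3,6,7) = 1/2042040
Σ_t [0,2]: t=0:+1/207360 t=1:−1/57600 t=2:+1/207360 = -1/129600
(3j)²=168/12155 [(3 6 7; 0 0 0)], sign=+1
Σ_t [0,1]: t=0:+1/17418240 t=1:−1/21772800 = 1/87091200
(3j)²=11/14280 [(3 6 7; -1 -5 6)], sign=-1
⇒ 4πI² = 21/1445
I = (-1)√(21/1445/(4π)) = -0.03400719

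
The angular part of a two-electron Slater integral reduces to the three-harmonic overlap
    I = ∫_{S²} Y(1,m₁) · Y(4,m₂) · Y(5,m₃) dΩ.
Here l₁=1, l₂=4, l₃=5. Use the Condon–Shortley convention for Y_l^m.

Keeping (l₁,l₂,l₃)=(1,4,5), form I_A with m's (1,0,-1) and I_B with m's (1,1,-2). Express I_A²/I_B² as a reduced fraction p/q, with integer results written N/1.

5/7

Same 1,4,5: normalisation and zero-m 3j drop out of the ratio.
A: Δ: 0! 2! 8! / 11! → 1/495; sum: t=0:+1/1152 = 1/1152; 3j²(1 4 5; 1 0 -1) = Δ·Π!·Σ² = 1/33  (sign +1)
B: Δ: 0! 2! 8! / 11! → 1/495; sum: t=0:+1/1440 = 1/1440; 3j²(1 4 5; 1 1 -2) = Δ·Π!·Σ² = 7/165  (sign -1)
I_A²/I_B² = (1/33)/(7/165) = 5/7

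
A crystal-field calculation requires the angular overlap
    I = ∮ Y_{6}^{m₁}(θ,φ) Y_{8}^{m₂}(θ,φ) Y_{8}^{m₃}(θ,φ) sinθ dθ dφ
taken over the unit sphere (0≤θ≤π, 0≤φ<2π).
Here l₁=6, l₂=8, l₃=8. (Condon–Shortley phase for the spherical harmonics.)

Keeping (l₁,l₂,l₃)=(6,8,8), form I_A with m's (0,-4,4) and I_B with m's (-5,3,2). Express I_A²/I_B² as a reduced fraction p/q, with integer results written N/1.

Shared (l₁,l₂,l₃)=(6,8,8): N and (l;000)² cancel in I_A²/I_B².
A: Δ = 6!·6!·10!/23! = 1/13742520792; Racah Σ t=0..4: t=0:+1/8957952000 t=1:−1/435456000 t=2:+1/185794560 t=3:−1/470292480 t=4:+1/8360755200 = 1/839808000; ⇒ 3j(6 8 8; 0 -4 4)² = 2048/289731, sgn +1
B: Δ = 6!·6!·10!/23! = 1/13742520792; Racah Σ t=5..6: t=5:−1/1492992000 t=6:+1/1244160000 = 1/7464960000; ⇒ 3j(6 8 8; -5 3 2)² = 63/96577, sgn +1
I_A²/I_B² = (2048/289731)/(63/96577) = 2048/189

2048/189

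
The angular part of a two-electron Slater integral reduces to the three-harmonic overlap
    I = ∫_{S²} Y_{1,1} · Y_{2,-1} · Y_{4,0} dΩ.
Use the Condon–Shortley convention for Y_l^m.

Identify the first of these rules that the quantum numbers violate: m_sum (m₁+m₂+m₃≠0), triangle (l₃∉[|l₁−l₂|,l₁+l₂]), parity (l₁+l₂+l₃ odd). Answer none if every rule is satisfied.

Σmᵢ = 0  ✓
l₃∈[|l₁−l₂|,l₁+l₂]=[1,3], have l₃=4  ✗
Σlᵢ = 7 ⇒ odd

triangle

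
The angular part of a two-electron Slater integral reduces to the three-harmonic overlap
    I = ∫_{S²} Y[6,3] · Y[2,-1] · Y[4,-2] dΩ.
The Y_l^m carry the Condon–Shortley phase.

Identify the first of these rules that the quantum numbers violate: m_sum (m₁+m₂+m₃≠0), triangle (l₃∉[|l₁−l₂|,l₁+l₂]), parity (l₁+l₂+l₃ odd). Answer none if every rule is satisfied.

none

m₁+m₂+m₃ = 3 − 1 − 2 = 0  ✓
triangle: |6−2|=4 ≤ l₃=4 ≤ 6+2=8  ✓
parity: l₁+l₂+l₃ = 12 is even  ✓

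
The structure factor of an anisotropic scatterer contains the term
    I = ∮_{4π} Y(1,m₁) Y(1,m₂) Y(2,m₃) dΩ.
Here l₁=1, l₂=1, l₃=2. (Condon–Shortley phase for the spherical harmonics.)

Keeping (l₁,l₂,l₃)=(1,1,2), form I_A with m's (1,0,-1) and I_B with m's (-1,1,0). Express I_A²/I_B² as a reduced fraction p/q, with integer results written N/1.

l's match ⇒ only the (l;m) 3-j factors differ between A and B.
A: triangle coeff Δ(1,1,2) = 1/30; Σ_t [0,0]: t=0:+1/2 = 1/2; (3j)²=1/10 [(1 1 2; 1 0 -1)], sign=-1
B: triangle coeff Δ(1,1,2) = 1/30; Σ_t [0,0]: t=0:+1/4 = 1/4; (3j)²=1/30 [(1 1 2; -1 1 0)], sign=+1
I_A²/I_B² = (1/10)/(1/30) = 3/1

3/1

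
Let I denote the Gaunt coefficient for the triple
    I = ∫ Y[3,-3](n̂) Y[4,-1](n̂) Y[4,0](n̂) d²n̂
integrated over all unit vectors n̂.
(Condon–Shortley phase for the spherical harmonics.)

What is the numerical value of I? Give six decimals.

Σmᵢ = -4 ≠ 0, so the φ-integral vanishes; I = 0

0.000000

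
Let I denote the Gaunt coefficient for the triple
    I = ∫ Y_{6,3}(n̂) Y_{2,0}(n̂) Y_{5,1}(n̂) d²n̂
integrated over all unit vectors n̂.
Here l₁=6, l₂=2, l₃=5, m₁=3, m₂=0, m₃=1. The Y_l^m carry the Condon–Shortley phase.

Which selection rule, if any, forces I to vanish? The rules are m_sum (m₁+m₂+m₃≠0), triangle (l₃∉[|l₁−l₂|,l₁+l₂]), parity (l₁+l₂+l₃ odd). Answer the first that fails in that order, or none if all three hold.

m_sum

m₁+m₂+m₃ = 3 + 0 + 1 = 4  ✗
triangle: |6−2|=4 ≤ l₃=5 ≤ 6+2=8
parity: l₁+l₂+l₃ = 13 is odd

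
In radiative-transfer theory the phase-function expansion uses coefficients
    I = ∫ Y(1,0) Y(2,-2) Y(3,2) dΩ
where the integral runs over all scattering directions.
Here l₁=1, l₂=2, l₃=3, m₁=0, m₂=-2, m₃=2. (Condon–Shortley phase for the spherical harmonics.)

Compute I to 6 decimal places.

m-sum 0 ✓  L=6 even ✓  1≤3≤3 ✓
Π(2lᵢ+1) = 3×5×7 = 105
triangle coeff Δ(1,2,3) = 1/105
Σ_t [0,0]: t=0:+1/4 = 1/4
(3j)²=3/35 [(1 2 3; 0 0 0)], sign=-1
Σ_t [0,0]: t=0:+1/24 = 1/24
(3j)²=1/21 [(1 2 3; 0 -2 2)], sign=-1
⇒ 4πI² = 3/7
I = (+1)√(3/7/(4π)) = 0.18467439

0.184674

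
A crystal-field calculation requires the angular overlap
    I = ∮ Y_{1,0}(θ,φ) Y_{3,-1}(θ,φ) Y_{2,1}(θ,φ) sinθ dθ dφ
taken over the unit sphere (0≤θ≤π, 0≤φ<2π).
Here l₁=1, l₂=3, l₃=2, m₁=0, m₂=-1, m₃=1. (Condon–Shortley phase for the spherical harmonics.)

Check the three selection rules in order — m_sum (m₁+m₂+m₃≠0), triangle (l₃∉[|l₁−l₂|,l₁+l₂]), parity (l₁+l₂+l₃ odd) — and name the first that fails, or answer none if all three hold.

none

m₁+m₂+m₃ = 0 − 1 + 1 = 0  ✓
triangle: |1−3|=2 ≤ l₃=2 ≤ 1+3=4  ✓
parity: l₁+l₂+l₃ = 6 is even  ✓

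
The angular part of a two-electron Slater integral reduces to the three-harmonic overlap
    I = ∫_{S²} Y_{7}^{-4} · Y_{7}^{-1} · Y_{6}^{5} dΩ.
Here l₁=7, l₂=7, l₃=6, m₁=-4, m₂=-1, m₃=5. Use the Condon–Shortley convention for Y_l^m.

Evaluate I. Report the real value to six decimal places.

0.111002

Rules hold: Σm=0, L=20 even, 0≤6≤14.
N = 15·15·13 = 2925
Δ = 8!·6!·6!/21! = 1/2444321880
Racah Σ t=1..7: t=1:−1/2612736000 t=2:+1/20736000 t=3:−1/1658880 t=4:+1/746496 t=5:−1/1658880 t=6:+1/20736000 t=7:−1/2612736000 = 1/4354560
⇒ 3j(7 7 6; 0 0 0)² = 1000/138567, sgn +1
Racah Σ t=5..6: t=5:−1/62208000 t=6:+1/124416000 = -1/124416000
⇒ 3j(7 7 6; -4 -1 5)² = 154/20995, sgn +1
4πI² = N·(3j₀)²·(3jₘ)² = 210000/1356277
I = +1·√(0.154836/4π) = 0.11100193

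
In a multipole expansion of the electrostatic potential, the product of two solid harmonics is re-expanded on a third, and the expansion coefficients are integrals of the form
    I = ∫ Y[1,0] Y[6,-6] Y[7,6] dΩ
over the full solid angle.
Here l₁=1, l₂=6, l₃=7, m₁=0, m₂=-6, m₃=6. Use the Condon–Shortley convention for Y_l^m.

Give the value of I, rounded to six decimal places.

m-sum 0 ✓  L=14 even ✓  5≤7≤7 ✓
Π(2lᵢ+1) = 3×13×15 = 585
triangle coeff Δ(1,6,7) = 1/1365
Σ_t [0,0]: t=0:+1/518400 = 1/518400
(3j)²=7/195 [(1 6 7; 0 0 0)], sign=-1
Σ_t [0,0]: t=0:+1/479001600 = 1/479001600
(3j)²=1/105 [(1 6 7; 0 -6 6)], sign=-1
⇒ 4πI² = 1/5
I = (+1)√(1/5/(4π)) = 0.12615663

0.126157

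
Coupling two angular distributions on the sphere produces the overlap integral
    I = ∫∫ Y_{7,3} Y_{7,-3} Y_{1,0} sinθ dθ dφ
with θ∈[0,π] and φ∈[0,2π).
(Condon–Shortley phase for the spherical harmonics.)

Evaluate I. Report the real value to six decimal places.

Σlᵢ=15 odd — θ-integrand is odd under cosθ→−cosθ; I=0

0.000000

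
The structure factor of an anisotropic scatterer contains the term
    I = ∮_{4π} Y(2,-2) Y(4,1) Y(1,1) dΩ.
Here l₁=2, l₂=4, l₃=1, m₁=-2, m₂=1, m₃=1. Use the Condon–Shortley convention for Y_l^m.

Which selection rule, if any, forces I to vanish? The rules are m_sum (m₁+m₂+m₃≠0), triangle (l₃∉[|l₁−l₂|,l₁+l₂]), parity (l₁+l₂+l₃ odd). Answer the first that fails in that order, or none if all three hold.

azimuthal sum: -2 + 1 + 1 = 0  ✓
2 ≤ 1 ≤ 6 (triangle on l)  ✗
L = 2 + 4 + 1 = 7 (odd)

triangle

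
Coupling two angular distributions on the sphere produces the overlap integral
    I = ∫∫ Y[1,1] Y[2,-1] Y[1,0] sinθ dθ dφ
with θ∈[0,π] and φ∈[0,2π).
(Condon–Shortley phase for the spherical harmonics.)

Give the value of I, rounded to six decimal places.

Checks pass: Σm=0; 4 even; l₃=1∈[1,3].
(2·1+1)(2·2+1)(2·1+1) = 45
Δ: 2! 0! 2! / 5! → 1/30
sum: t=1:−1/1 = -1/1
3j²(1 2 1; 0 0 0) = Δ·Π!·Σ² = 2/15  (sign +1)
sum: t=0:+1/2 = 1/2
3j²(1 2 1; 1 -1 0) = Δ·Π!·Σ² = 1/10  (sign -1)
combine: 4πI² = 45·2/15·1/10 = 3/5
take √, sign -1: I = -0.21850969

-0.218510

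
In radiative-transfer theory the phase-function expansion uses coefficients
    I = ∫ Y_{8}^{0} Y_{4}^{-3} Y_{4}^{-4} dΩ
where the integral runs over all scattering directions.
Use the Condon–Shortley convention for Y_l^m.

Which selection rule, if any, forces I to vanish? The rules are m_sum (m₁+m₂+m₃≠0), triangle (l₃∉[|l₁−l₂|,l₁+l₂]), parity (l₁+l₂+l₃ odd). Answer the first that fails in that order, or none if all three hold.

Σmᵢ = -7  ✗
l₃∈[|l₁−l₂|,l₁+l₂]=[4,12], have l₃=4
Σlᵢ = 16 ⇒ even

m_sum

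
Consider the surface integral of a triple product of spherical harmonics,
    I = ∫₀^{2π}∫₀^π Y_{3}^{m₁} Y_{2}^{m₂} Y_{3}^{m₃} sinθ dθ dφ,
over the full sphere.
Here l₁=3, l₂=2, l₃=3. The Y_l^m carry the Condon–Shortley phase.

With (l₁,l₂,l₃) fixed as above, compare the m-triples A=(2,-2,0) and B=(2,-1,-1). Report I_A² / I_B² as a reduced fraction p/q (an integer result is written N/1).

l's match ⇒ only the (l;m) 3-j factors differ between A and B.
A: triangle coeff Δ(3,2,3) = 1/3780; Σ_t [0,0]: t=0:+1/24 = 1/24; (3j)²=1/21 [(3 2 3; 2 -2 0)], sign=-1
B: triangle coeff Δ(3,2,3) = 1/3780; Σ_t [0,1]: t=0:+1/12 t=1:−1/48 = 1/16; (3j)²=1/28 [(3 2 3; 2 -1 -1)], sign=+1
I_A²/I_B² = (1/21)/(1/28) = 4/3

4/3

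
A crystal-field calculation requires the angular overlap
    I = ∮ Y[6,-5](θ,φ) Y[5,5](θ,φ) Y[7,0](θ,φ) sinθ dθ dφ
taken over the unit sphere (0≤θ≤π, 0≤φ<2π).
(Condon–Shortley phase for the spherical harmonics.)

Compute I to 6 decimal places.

0.065670

m-sum 0 ✓  L=18 even ✓  1≤7≤11 ✓
Π(2lᵢ+1) = 13×11×15 = 2145
triangle coeff Δ(6,5,7) = 1/174594420
Σ_t [0,4]: t=0:+1/4147200 t=1:−1/207360 t=2:+1/82944 t=3:−1/207360 t=4:+1/4147200 = 1/345600
(3j)²=420/46189 [(6 5 7; 0 0 0)], sign=-1
Σ_t [4,4]: t=4:+1/87091200 = 1/87091200
(3j)²=35/12597 [(6 5 7; -5 5 0)], sign=-1
⇒ 4πI² = 73500/1356277
I = (+1)√(73500/1356277/(4π)) = 0.06566963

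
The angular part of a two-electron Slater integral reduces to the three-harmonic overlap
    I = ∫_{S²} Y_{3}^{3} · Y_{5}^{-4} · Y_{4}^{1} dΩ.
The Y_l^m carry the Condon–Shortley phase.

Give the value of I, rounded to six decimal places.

-0.186208

m-sum 0 ✓  L=12 even ✓  2≤4≤8 ✓
Π(2lᵢ+1) = 7×11×9 = 693
triangle coeff Δ(3,5,4) = 1/180180
Σ_t [1,3]: t=1:−1/576 t=2:+1/144 t=3:−1/576 = 1/288
(3j)²=20/1001 [(3 5 4; 0 0 0)], sign=+1
Σ_t [0,0]: t=0:+1/5760 = 1/5760
(3j)²=9/286 [(3 5 4; 3 -4 1)], sign=-1
⇒ 4πI² = 810/1859
I = (-1)√(810/1859/(4π)) = -0.18620781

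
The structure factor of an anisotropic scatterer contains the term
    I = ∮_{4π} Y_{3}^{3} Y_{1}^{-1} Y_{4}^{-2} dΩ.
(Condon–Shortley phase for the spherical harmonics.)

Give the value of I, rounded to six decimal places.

0.061558

Rules hold: Σm=0, L=8 even, 2≤4≤4.
N = 7·3·9 = 189
Δ = 0!·6!·2!/9! = 1/252
Racah Σ t=0..0: t=0:+1/36 = 1/36
⇒ 3j(3 1 4; 0 0 0)² = 4/63, sgn +1
Racah Σ t=0..0: t=0:+1/1440 = 1/1440
⇒ 3j(3 1 4; 3 -1 -2)² = 1/252, sgn +1
4πI² = N·(3j₀)²·(3jₘ)² = 1/21
I = +1·√(0.047619/4π) = 0.06155813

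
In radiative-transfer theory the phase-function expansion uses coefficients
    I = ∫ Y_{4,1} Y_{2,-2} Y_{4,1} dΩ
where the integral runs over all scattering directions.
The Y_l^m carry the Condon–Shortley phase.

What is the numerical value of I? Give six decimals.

0.200662

Rules hold: Σm=0, L=10 even, 2≤4≤6.
N = 9·5·9 = 405
Δ = 2!·6!·2!/11! = 1/13860
Racah Σ t=0..2: t=0:+1/192 t=1:−1/36 t=2:+1/192 = -5/288
⇒ 3j(4 2 4; 0 0 0)² = 20/693, sgn -1
Racah Σ t=0..0: t=0:+1/144 = 1/144
⇒ 3j(4 2 4; 1 -2 1)² = 10/231, sgn -1
4πI² = N·(3j₀)²·(3jₘ)² = 3000/5929
I = +1·√(0.505988/4π) = 0.20066192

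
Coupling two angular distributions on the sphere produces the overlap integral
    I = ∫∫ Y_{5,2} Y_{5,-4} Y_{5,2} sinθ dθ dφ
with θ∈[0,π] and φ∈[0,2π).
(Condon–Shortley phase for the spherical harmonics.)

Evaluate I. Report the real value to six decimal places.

0.000000

L=15 odd ⇒ parity kills the (l;000) factor ⇒ I = 0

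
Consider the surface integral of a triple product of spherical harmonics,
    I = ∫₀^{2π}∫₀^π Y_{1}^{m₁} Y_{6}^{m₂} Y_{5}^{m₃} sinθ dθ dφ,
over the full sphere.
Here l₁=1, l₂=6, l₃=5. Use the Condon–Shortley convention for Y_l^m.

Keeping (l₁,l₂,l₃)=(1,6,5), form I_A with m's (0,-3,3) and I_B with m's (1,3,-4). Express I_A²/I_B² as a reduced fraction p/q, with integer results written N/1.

Shared (l₁,l₂,l₃)=(1,6,5): N and (l;000)² cancel in I_A²/I_B².
A: Δ = 2!·0!·10!/13! = 1/858; Racah Σ t=1..1: t=1:−1/80640 = -1/80640; ⇒ 3j(1 6 5; 0 -3 3)² = 9/286, sgn -1
B: Δ = 2!·0!·10!/13! = 1/858; Racah Σ t=0..0: t=0:+1/725760 = 1/725760; ⇒ 3j(1 6 5; 1 3 -4)² = 1/286, sgn -1
I_A²/I_B² = (9/286)/(1/286) = 9/1

9/1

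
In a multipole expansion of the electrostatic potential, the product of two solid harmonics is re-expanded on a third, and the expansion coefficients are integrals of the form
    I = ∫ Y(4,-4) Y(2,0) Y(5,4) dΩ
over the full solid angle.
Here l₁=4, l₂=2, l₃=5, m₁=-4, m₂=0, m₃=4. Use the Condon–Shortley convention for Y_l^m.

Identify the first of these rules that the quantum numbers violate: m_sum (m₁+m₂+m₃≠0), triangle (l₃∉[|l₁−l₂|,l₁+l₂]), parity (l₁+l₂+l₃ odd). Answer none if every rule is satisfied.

Σmᵢ = 0  ✓
l₃∈[|l₁−l₂|,l₁+l₂]=[2,6], have l₃=5  ✓
Σlᵢ = 11 ⇒ odd  ✗

parity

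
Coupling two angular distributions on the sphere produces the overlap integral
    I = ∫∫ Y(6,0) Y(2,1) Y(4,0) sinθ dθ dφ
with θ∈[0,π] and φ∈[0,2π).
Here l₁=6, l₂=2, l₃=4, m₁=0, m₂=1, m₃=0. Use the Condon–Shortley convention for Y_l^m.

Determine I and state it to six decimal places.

m-sum = 0 + 1 + 0 = 1 ≠ 0 ⇒ I = 0

0.000000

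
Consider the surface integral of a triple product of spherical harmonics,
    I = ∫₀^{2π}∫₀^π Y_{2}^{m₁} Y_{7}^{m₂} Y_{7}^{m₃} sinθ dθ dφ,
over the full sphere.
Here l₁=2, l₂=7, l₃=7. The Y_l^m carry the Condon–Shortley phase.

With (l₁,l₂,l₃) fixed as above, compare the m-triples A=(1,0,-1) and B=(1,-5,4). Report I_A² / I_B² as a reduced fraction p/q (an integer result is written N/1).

14/729

Same 2,7,7: normalisation and zero-m 3j drop out of the ratio.
A: Δ: 2! 2! 12! / 17! → 1/185640; sum: t=0:+1/1209600 t=1:−1/1036800 = -1/7257600; 3j²(2 7 7; 1 0 -1) = Δ·Π!·Σ² = 1/2210  (sign -1)
B: Δ: 2! 2! 12! / 17! → 1/185640; sum: t=0:+1/14515200 t=1:−1/79833600 = 1/17740800; 3j²(2 7 7; 1 -5 4) = Δ·Π!·Σ² = 729/30940  (sign -1)
I_A²/I_B² = (1/2210)/(729/30940) = 14/729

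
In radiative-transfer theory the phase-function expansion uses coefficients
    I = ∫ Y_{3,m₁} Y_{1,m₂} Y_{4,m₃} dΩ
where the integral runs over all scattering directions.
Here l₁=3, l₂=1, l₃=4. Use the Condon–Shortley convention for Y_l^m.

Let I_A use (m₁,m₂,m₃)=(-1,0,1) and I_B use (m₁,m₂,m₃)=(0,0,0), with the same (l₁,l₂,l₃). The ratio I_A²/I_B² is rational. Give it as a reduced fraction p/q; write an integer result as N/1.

15/16

Shared (l₁,l₂,l₃)=(3,1,4): N and (l;000)² cancel in I_A²/I_B².
A: Δ = 0!·6!·2!/9! = 1/252; Racah Σ t=0..0: t=0:+1/48 = 1/48; ⇒ 3j(3 1 4; -1 0 1)² = 5/84, sgn -1
B: Δ = 0!·6!·2!/9! = 1/252; Racah Σ t=0..0: t=0:+1/36 = 1/36; ⇒ 3j(3 1 4; 0 0 0)² = 4/63, sgn +1
I_A²/I_B² = (5/84)/(4/63) = 15/16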